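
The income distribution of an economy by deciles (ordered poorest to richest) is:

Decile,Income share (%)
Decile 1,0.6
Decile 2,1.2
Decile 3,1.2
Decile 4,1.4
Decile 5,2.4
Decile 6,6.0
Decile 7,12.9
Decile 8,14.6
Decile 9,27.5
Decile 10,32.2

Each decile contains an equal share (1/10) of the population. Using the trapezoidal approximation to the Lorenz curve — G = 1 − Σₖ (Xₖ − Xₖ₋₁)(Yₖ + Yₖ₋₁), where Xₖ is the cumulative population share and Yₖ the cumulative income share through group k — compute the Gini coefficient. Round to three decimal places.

Cumulative income shares Yₖ: 0.0060, 0.0180, 0.0300, 0.0440, 0.0680, 0.1280, 0.2570, 0.4030, 0.6780, 1.0000
Σ (Xₖ−Xₖ₋₁)(Yₖ+Yₖ₋₁) = (1/10)(0.0060+0.0000) + (1/10)(0.0180+0.0060) + (1/10)(0.0300+0.0180) + (1/10)(0.0440+0.0300) + (1/10)(0.0680+0.0440) + (1/10)(0.1280+0.0680) + (1/10)(0.2570+0.1280) + (1/10)(0.4030+0.2570) + (1/10)(0.6780+0.4030) + (1/10)(1.0000+0.6780)
  = 0.0006 + 0.0024 + 0.0048 + 0.0074 + 0.0112 + 0.0196 + 0.0385 + 0.0660 + 0.1081 + 0.1678 = 0.4264
G = 1 − 0.4264 = 0.5736

0.574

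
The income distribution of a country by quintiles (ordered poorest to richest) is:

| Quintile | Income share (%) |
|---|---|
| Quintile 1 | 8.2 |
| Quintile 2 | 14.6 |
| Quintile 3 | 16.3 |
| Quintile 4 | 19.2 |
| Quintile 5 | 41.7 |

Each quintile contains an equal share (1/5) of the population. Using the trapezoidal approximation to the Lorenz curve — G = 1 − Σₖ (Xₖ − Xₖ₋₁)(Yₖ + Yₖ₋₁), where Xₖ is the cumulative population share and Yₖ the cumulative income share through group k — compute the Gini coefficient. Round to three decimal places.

Cumulative income shares Yₖ: 0.0820, 0.2280, 0.3910, 0.5830, 1.0000
Σ (Xₖ−Xₖ₋₁)(Yₖ+Yₖ₋₁) = (1/5)(0.0820+0.0000) + (1/5)(0.2280+0.0820) + (1/5)(0.3910+0.2280) + (1/5)(0.5830+0.3910) + (1/5)(1.0000+0.5830)
  = 0.0164 + 0.0620 + 0.1238 + 0.1948 + 0.3166 = 0.7136
G = 1 − 0.7136 = 0.2864

0.286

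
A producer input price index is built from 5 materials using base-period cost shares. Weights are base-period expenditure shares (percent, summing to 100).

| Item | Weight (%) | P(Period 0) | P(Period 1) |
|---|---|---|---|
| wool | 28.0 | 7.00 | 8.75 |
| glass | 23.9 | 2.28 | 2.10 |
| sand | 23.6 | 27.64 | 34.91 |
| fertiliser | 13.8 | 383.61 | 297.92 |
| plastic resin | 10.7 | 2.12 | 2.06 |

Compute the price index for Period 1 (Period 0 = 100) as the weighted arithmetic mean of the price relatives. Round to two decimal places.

107.94

wool: 28.0 × (8.75/7.00) = 28.0 × 1.250000 = 35.0000
glass: 23.9 × (2.10/2.28) = 23.9 × 0.921053 = 22.0132
sand: 23.6 × (34.91/27.64) = 23.6 × 1.263025 = 29.8074
fertiliser: 13.8 × (297.92/383.61) = 13.8 × 0.776622 = 10.7174
plastic resin: 10.7 × (2.06/2.12) = 10.7 × 0.971698 = 10.3972
Index = Σ wᵢ·(p₁ᵢ/p₀ᵢ) = 35.0000 + 22.0132 + 29.8074 + 10.7174 + 10.3972 = 107.9351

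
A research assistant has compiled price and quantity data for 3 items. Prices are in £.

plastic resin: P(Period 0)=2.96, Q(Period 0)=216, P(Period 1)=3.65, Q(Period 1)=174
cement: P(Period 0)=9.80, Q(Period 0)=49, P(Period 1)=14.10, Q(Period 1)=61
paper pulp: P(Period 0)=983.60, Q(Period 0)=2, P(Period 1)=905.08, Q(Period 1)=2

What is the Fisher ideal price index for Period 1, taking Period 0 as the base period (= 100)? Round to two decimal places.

106.94

Laspeyres component (base-period weights):
ΣP(Period 1)Q(Period 0) = 3.65×216 + 14.10×49 + 905.08×2 = 788.4 + 690.9 + 1810.16 = 3289.46
ΣP(Period 0)Q(Period 0) = 2.96×216 + 9.80×49 + 983.60×2 = 639.36 + 480.2 + 1967.2 = 3086.76
L = 3289.46 / 3086.76 × 100 = 106.5668
Paasche component (current-period weights):
ΣP(Period 1)Q(Period 1) = 3.65×174 + 14.10×61 + 905.08×2 = 635.1 + 860.1 + 1810.16 = 3305.36
ΣP(Period 0)Q(Period 1) = 2.96×174 + 9.80×61 + 983.60×2 = 515.04 + 597.8 + 1967.2 = 3080.04
P = 3305.36 / 3080.04 × 100 = 107.3155
Fisher = √(L × P) = √(106.5668 × 107.3155) = 106.9405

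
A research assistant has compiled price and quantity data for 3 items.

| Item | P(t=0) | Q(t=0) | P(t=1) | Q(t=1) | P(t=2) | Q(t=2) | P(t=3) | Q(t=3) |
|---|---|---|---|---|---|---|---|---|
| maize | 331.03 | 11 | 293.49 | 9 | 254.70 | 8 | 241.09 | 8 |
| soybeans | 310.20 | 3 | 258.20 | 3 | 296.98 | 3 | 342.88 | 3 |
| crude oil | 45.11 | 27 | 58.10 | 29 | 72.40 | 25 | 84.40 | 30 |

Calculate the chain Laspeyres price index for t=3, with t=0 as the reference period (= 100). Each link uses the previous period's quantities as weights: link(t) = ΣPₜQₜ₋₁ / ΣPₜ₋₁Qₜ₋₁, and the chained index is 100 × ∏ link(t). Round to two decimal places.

106.58

Link t=0→t=1:
ΣP(t=1)Q(t=0) = 293.49×11 + 258.20×3 + 58.10×27 = 3228.39 + 774.6 + 1568.7 = 5571.69
ΣP(t=0)Q(t=0) = 331.03×11 + 310.20×3 + 45.11×27 = 3641.33 + 930.6 + 1217.97 = 5789.9
link = 5571.69/5789.9 = 0.962312
Link t=1→t=2:
ΣP(t=2)Q(t=1) = 254.70×9 + 296.98×3 + 72.40×29 = 2292.3 + 890.94 + 2099.6 = 5282.84
ΣP(t=1)Q(t=1) = 293.49×9 + 258.20×3 + 58.10×29 = 2641.41 + 774.6 + 1684.9 = 5100.91
link = 5282.84/5100.91 = 1.035666
Link t=2→t=3:
ΣP(t=3)Q(t=2) = 241.09×8 + 342.88×3 + 84.40×25 = 1928.72 + 1028.64 + 2110 = 5067.36
ΣP(t=2)Q(t=2) = 254.70×8 + 296.98×3 + 72.40×25 = 2037.6 + 890.94 + 1810 = 4738.54
link = 5067.36/4738.54 = 1.069393
Chained index = 100 × 0.962312 × 1.035666 × 1.069393 = 106.5793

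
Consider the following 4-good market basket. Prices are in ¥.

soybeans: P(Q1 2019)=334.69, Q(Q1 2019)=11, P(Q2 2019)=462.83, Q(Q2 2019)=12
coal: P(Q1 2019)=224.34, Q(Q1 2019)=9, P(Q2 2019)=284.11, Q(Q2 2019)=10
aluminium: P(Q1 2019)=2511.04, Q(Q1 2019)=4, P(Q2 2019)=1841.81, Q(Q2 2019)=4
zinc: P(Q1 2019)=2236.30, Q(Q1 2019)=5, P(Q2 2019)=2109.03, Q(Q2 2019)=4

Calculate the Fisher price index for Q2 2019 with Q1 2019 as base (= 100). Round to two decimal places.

Laspeyres component (base-period weights):
ΣP(Q2 2019)Q(Q1 2019) = 462.83×11 + 284.11×9 + 1841.81×4 + 2109.03×5 = 5091.13 + 2556.99 + 7367.24 + 10545.15 = 25560.51
ΣP(Q1 2019)Q(Q1 2019) = 334.69×11 + 224.34×9 + 2511.04×4 + 2236.30×5 = 3681.59 + 2019.06 + 10044.16 + 11181.5 = 26926.31
L = 25560.51 / 26926.31 × 100 = 94.9276
Paasche component (current-period weights):
ΣP(Q2 2019)Q(Q2 2019) = 462.83×12 + 284.11×10 + 1841.81×4 + 2109.03×4 = 5553.96 + 2841.1 + 7367.24 + 8436.12 = 24198.42
ΣP(Q1 2019)Q(Q2 2019) = 334.69×12 + 224.34×10 + 2511.04×4 + 2236.30×4 = 4016.28 + 2243.4 + 10044.16 + 8945.2 = 25249.04
P = 24198.42 / 25249.04 × 100 = 95.8390
Fisher = √(L × P) = √(94.9276 × 95.8390) = 95.3822

95.38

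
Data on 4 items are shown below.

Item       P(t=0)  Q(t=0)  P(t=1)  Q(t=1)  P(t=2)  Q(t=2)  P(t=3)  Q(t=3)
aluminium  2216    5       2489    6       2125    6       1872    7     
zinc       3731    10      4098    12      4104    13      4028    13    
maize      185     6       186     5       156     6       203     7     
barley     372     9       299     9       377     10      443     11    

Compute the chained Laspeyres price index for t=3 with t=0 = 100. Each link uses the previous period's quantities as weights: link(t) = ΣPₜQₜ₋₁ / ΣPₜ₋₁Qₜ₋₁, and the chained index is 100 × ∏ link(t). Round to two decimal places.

103.46

Link t=0→t=1:
ΣP(t=1)Q(t=0) = 2489×5 + 4098×10 + 186×6 + 299×9 = 12445 + 40980 + 1116 + 2691 = 57232
ΣP(t=0)Q(t=0) = 2216×5 + 3731×10 + 185×6 + 372×9 = 11080 + 37310 + 1110 + 3348 = 52848
link = 57232/52848 = 1.082955
Link t=1→t=2:
ΣP(t=2)Q(t=1) = 2125×6 + 4104×12 + 156×5 + 377×9 = 12750 + 49248 + 780 + 3393 = 66171
ΣP(t=1)Q(t=1) = 2489×6 + 4098×12 + 186×5 + 299×9 = 14934 + 49176 + 930 + 2691 = 67731
link = 66171/67731 = 0.976968
Link t=2→t=3:
ΣP(t=3)Q(t=2) = 1872×6 + 4028×13 + 203×6 + 443×10 = 11232 + 52364 + 1218 + 4430 = 69244
ΣP(t=2)Q(t=2) = 2125×6 + 4104×13 + 156×6 + 377×10 = 12750 + 53352 + 936 + 3770 = 70808
link = 69244/70808 = 0.977912
Chained index = 100 × 1.082955 × 0.976968 × 0.977912 = 103.4643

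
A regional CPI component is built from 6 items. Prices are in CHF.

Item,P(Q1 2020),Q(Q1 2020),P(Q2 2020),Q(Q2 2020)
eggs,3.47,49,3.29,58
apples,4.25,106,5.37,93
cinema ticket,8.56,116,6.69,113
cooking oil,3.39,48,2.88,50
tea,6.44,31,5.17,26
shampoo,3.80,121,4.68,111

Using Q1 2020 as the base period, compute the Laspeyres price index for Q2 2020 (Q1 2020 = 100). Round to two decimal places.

Laspeyres price index uses base-period quantities as weights.
ΣP(Q2 2020)·Q(Q1 2020) = 3.29×49 + 5.37×106 + 6.69×116 + 2.88×48 + 5.17×31 + 4.68×121 = 161.21 + 569.22 + 776.04 + 138.24 + 160.27 + 566.28 = 2371.26
ΣP(Q1 2020)·Q(Q1 2020) = 3.47×49 + 4.25×106 + 8.56×116 + 3.39×48 + 6.44×31 + 3.80×121 = 170.03 + 450.5 + 992.96 + 162.72 + 199.64 + 459.8 = 2435.65
Index = 2371.26 / 2435.65 × 100 = 97.3564

97.36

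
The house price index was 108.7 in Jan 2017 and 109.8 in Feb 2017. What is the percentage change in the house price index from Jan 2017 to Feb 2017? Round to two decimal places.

Change = (109.8 − 108.7) / 108.7 × 100
       = 1.1 / 108.7 × 100 = 1.0120%

1.01%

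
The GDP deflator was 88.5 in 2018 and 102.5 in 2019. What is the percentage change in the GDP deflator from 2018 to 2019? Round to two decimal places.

15.82%

Change = (102.5 − 88.5) / 88.5 × 100
       = 14.0 / 88.5 × 100 = 15.8192%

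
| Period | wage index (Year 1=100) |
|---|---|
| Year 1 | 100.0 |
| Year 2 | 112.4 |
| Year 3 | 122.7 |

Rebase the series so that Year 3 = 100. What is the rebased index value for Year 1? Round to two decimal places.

81.50

Rebased(Year 1) = 100.0 / 122.7 × 100 = 81.4996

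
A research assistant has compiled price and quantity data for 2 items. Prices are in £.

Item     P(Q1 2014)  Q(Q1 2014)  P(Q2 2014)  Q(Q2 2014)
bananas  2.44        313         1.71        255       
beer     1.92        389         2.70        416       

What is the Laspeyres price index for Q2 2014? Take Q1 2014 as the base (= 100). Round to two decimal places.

104.96

Laspeyres price index uses base-period quantities as weights.
ΣP(Q2 2014)·Q(Q1 2014) = 1.71×313 + 2.70×389 = 535.23 + 1050.3 = 1585.53
ΣP(Q1 2014)·Q(Q1 2014) = 2.44×313 + 1.92×389 = 763.72 + 746.88 = 1510.6
Index = 1585.53 / 1510.6 × 100 = 104.9603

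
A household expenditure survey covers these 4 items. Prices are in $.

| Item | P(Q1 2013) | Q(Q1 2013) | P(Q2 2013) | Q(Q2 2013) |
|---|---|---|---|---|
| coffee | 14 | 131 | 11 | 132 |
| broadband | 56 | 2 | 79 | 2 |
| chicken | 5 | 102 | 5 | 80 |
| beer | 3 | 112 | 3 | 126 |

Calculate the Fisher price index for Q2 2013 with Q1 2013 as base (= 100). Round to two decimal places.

Laspeyres component (base-period weights):
ΣP(Q2 2013)Q(Q1 2013) = 11×131 + 79×2 + 5×102 + 3×112 = 1441 + 158 + 510 + 336 = 2445
ΣP(Q1 2013)Q(Q1 2013) = 14×131 + 56×2 + 5×102 + 3×112 = 1834 + 112 + 510 + 336 = 2792
L = 2445 / 2792 × 100 = 87.5716
Paasche component (current-period weights):
ΣP(Q2 2013)Q(Q2 2013) = 11×132 + 79×2 + 5×80 + 3×126 = 1452 + 158 + 400 + 378 = 2388
ΣP(Q1 2013)Q(Q2 2013) = 14×132 + 56×2 + 5×80 + 3×126 = 1848 + 112 + 400 + 378 = 2738
P = 2388 / 2738 × 100 = 87.2169
Fisher = √(L × P) = √(87.5716 × 87.2169) = 87.3941

87.39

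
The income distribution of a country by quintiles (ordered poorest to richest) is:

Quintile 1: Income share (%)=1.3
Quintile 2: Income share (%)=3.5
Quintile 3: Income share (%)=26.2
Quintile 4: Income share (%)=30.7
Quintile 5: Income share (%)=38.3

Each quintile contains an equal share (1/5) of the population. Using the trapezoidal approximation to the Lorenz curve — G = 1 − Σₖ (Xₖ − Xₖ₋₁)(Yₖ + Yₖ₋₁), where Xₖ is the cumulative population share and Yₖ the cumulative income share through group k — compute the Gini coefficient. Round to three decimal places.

0.405

Cumulative income shares Yₖ: 0.0130, 0.0480, 0.3100, 0.6170, 1.0000
Σ (Xₖ−Xₖ₋₁)(Yₖ+Yₖ₋₁) = (1/5)(0.0130+0.0000) + (1/5)(0.0480+0.0130) + (1/5)(0.3100+0.0480) + (1/5)(0.6170+0.3100) + (1/5)(1.0000+0.6170)
  = 0.0026 + 0.0122 + 0.0716 + 0.1854 + 0.3234 = 0.5952
G = 1 − 0.5952 = 0.4048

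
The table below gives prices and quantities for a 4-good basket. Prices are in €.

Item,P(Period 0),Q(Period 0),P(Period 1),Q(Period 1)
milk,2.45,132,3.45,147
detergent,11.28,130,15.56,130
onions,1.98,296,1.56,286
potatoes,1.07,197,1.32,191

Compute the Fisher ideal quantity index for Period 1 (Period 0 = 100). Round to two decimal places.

100.64

Laspeyres component (base-period weights):
ΣP(Period 0)Q(Period 1) = 2.45×147 + 11.28×130 + 1.98×286 + 1.07×191 = 360.15 + 1466.4 + 566.28 + 204.37 = 2597.2
ΣP(Period 0)Q(Period 0) = 2.45×132 + 11.28×130 + 1.98×296 + 1.07×197 = 323.4 + 1466.4 + 586.08 + 210.79 = 2586.67
L = 2597.2 / 2586.67 × 100 = 100.4071
Paasche component (current-period weights):
ΣP(Period 1)Q(Period 1) = 3.45×147 + 15.56×130 + 1.56×286 + 1.32×191 = 507.15 + 2022.8 + 446.16 + 252.12 = 3228.23
ΣP(Period 1)Q(Period 0) = 3.45×132 + 15.56×130 + 1.56×296 + 1.32×197 = 455.4 + 2022.8 + 461.76 + 260.04 = 3200
P = 3228.23 / 3200 × 100 = 100.8822
Fisher = √(L × P) = √(100.4071 × 100.8822) = 100.6444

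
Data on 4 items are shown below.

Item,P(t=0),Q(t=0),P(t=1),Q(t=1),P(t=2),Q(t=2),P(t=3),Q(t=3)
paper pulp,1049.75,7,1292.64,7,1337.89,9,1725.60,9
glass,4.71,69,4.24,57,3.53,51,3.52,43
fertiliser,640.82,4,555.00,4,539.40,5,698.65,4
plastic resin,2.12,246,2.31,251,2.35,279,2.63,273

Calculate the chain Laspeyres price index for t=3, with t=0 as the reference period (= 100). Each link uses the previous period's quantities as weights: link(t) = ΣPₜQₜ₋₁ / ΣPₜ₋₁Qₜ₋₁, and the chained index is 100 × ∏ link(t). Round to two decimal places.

147.01

Link t=0→t=1:
ΣP(t=1)Q(t=0) = 1292.64×7 + 4.24×69 + 555.00×4 + 2.31×246 = 9048.48 + 292.56 + 2220 + 568.26 = 12129.3
ΣP(t=0)Q(t=0) = 1049.75×7 + 4.71×69 + 640.82×4 + 2.12×246 = 7348.25 + 324.99 + 2563.28 + 521.52 = 10758.04
link = 12129.3/10758.04 = 1.127464
Link t=1→t=2:
ΣP(t=2)Q(t=1) = 1337.89×7 + 3.53×57 + 539.40×4 + 2.35×251 = 9365.23 + 201.21 + 2157.6 + 589.85 = 12313.89
ΣP(t=1)Q(t=1) = 1292.64×7 + 4.24×57 + 555.00×4 + 2.31×251 = 9048.48 + 241.68 + 2220 + 579.81 = 12089.97
link = 12313.89/12089.97 = 1.018521
Link t=2→t=3:
ΣP(t=3)Q(t=2) = 1725.60×9 + 3.52×51 + 698.65×5 + 2.63×279 = 15530.4 + 179.52 + 3493.25 + 733.77 = 19936.94
ΣP(t=2)Q(t=2) = 1337.89×9 + 3.53×51 + 539.40×5 + 2.35×279 = 12041.01 + 180.03 + 2697 + 655.65 = 15573.69
link = 19936.94/15573.69 = 1.280168
Chained index = 100 × 1.127464 × 1.018521 × 1.280168 = 147.0075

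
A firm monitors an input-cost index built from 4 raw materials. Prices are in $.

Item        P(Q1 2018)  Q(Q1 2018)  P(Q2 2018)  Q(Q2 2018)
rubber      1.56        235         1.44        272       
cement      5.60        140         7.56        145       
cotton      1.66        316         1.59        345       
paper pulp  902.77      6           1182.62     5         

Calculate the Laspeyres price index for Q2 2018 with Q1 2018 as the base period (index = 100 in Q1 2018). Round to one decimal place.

Laspeyres price index uses base-period quantities as weights.
ΣP(Q2 2018)·Q(Q1 2018) = 1.44×235 + 7.56×140 + 1.59×316 + 1182.62×6 = 338.4 + 1058.4 + 502.44 + 7095.72 = 8994.96
ΣP(Q1 2018)·Q(Q1 2018) = 1.56×235 + 5.60×140 + 1.66×316 + 902.77×6 = 366.6 + 784 + 524.56 + 5416.62 = 7091.78
Index = 8994.96 / 7091.78 × 100 = 126.8364

126.8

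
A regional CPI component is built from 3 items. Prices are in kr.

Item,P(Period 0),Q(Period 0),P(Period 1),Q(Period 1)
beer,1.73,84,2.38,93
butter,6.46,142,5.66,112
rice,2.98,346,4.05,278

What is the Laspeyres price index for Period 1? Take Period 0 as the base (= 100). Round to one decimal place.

Laspeyres price index uses base-period quantities as weights.
ΣP(Period 1)·Q(Period 0) = 2.38×84 + 5.66×142 + 4.05×346 = 199.92 + 803.72 + 1401.3 = 2404.94
ΣP(Period 0)·Q(Period 0) = 1.73×84 + 6.46×142 + 2.98×346 = 145.32 + 917.32 + 1031.08 = 2093.72
Index = 2404.94 / 2093.72 × 100 = 114.8645

114.9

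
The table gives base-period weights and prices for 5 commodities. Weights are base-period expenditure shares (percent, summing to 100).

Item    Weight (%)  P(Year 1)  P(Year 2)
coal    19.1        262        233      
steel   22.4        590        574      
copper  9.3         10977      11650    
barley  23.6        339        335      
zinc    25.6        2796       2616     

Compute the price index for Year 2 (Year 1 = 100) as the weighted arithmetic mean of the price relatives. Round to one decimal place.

coal: 19.1 × (233/262) = 19.1 × 0.889313 = 16.9859
steel: 22.4 × (574/590) = 22.4 × 0.972881 = 21.7925
copper: 9.3 × (11650/10977) = 9.3 × 1.061310 = 9.8702
barley: 23.6 × (335/339) = 23.6 × 0.988201 = 23.3215
zinc: 25.6 × (2616/2796) = 25.6 × 0.935622 = 23.9519
Index = Σ wᵢ·(p₁ᵢ/p₀ᵢ) = 16.9859 + 21.7925 + 9.8702 + 23.3215 + 23.9519 = 95.9221

95.9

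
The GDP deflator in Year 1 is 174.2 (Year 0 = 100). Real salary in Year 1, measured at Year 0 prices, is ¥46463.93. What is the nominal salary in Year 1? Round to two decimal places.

Nominal = Real × (Index/100) = 46463.93 × (174.2/100)
        = 46463.93 × 1.742 = 80940.1661

80940.17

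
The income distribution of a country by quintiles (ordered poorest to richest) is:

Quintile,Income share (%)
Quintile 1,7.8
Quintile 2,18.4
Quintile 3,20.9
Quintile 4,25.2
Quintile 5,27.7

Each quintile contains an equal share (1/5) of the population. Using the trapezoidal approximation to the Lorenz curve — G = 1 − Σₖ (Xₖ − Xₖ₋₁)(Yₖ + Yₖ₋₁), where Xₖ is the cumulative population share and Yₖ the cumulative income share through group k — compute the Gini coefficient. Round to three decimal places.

Cumulative income shares Yₖ: 0.0780, 0.2620, 0.4710, 0.7230, 1.0000
Σ (Xₖ−Xₖ₋₁)(Yₖ+Yₖ₋₁) = (1/5)(0.0780+0.0000) + (1/5)(0.2620+0.0780) + (1/5)(0.4710+0.2620) + (1/5)(0.7230+0.4710) + (1/5)(1.0000+0.7230)
  = 0.0156 + 0.0680 + 0.1466 + 0.2388 + 0.3446 = 0.8136
G = 1 − 0.8136 = 0.1864

0.186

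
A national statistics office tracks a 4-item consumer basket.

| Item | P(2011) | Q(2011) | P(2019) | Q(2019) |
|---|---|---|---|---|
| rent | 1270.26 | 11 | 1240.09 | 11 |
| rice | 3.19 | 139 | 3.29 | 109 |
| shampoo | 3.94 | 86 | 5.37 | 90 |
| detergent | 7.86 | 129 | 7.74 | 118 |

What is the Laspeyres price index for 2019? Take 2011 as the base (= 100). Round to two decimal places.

98.67

Laspeyres price index uses base-period quantities as weights.
ΣP(2019)·Q(2011) = 1240.09×11 + 3.29×139 + 5.37×86 + 7.74×129 = 13640.99 + 457.31 + 461.82 + 998.46 = 15558.58
ΣP(2011)·Q(2011) = 1270.26×11 + 3.19×139 + 3.94×86 + 7.86×129 = 13972.86 + 443.41 + 338.84 + 1013.94 = 15769.05
Index = 15558.58 / 15769.05 × 100 = 98.6653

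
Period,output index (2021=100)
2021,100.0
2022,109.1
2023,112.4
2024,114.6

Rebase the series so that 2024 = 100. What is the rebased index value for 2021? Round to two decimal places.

87.26

Rebased(2021) = 100.0 / 114.6 × 100 = 87.2600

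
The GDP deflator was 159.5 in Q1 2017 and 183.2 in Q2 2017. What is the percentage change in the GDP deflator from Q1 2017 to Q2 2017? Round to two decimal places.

Change = (183.2 − 159.5) / 159.5 × 100
       = 23.7 / 159.5 × 100 = 14.8589%

14.86%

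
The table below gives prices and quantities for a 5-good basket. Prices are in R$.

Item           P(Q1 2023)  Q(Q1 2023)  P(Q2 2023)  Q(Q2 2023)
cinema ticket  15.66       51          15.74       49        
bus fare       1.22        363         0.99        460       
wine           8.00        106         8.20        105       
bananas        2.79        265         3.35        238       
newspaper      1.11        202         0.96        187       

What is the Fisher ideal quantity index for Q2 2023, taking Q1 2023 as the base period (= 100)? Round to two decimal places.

Laspeyres component (base-period weights):
ΣP(Q1 2023)Q(Q2 2023) = 15.66×49 + 1.22×460 + 8.00×105 + 2.79×238 + 1.11×187 = 767.34 + 561.2 + 840 + 664.02 + 207.57 = 3040.13
ΣP(Q1 2023)Q(Q1 2023) = 15.66×51 + 1.22×363 + 8.00×106 + 2.79×265 + 1.11×202 = 798.66 + 442.86 + 848 + 739.35 + 224.22 = 3053.09
L = 3040.13 / 3053.09 × 100 = 99.5755
Paasche component (current-period weights):
ΣP(Q2 2023)Q(Q2 2023) = 15.74×49 + 0.99×460 + 8.20×105 + 3.35×238 + 0.96×187 = 771.26 + 455.4 + 861 + 797.3 + 179.52 = 3064.48
ΣP(Q2 2023)Q(Q1 2023) = 15.74×51 + 0.99×363 + 8.20×106 + 3.35×265 + 0.96×202 = 802.74 + 359.37 + 869.2 + 887.75 + 193.92 = 3112.98
P = 3064.48 / 3112.98 × 100 = 98.4420
Fisher = √(L × P) = √(99.5755 × 98.4420) = 99.0071

99.01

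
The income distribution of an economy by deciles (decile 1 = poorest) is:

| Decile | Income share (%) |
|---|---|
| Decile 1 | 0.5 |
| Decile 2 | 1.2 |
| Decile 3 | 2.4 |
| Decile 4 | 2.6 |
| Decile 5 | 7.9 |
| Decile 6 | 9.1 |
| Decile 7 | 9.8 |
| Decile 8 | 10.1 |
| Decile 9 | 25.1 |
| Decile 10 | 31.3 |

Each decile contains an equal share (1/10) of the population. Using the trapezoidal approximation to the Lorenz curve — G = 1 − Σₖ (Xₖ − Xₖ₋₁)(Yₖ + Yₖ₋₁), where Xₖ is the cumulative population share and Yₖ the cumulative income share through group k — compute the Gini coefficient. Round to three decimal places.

0.506

Cumulative income shares Yₖ: 0.0050, 0.0170, 0.0410, 0.0670, 0.1460, 0.2370, 0.3350, 0.4360, 0.6870, 1.0000
Σ (Xₖ−Xₖ₋₁)(Yₖ+Yₖ₋₁) = (1/10)(0.0050+0.0000) + (1/10)(0.0170+0.0050) + (1/10)(0.0410+0.0170) + (1/10)(0.0670+0.0410) + (1/10)(0.1460+0.0670) + (1/10)(0.2370+0.1460) + (1/10)(0.3350+0.2370) + (1/10)(0.4360+0.3350) + (1/10)(0.6870+0.4360) + (1/10)(1.0000+0.6870)
  = 0.0005 + 0.0022 + 0.0058 + 0.0108 + 0.0213 + 0.0383 + 0.0572 + 0.0771 + 0.1123 + 0.1687 = 0.4942
G = 1 − 0.4942 = 0.5058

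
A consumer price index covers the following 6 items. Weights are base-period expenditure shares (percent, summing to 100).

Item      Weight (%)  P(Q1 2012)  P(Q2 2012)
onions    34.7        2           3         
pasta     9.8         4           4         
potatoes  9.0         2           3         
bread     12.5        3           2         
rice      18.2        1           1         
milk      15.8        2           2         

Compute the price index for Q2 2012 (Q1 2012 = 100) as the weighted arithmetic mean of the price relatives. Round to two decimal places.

onions: 34.7 × (3/2) = 34.7 × 1.500000 = 52.0500
pasta: 9.8 × (4/4) = 9.8 × 1.000000 = 9.8000
potatoes: 9.0 × (3/2) = 9.0 × 1.500000 = 13.5000
bread: 12.5 × (2/3) = 12.5 × 0.666667 = 8.3333
rice: 18.2 × (1/1) = 18.2 × 1.000000 = 18.2000
milk: 15.8 × (2/2) = 15.8 × 1.000000 = 15.8000
Index = Σ wᵢ·(p₁ᵢ/p₀ᵢ) = 52.0500 + 9.8000 + 13.5000 + 8.3333 + 18.2000 + 15.8000 = 117.6833

117.68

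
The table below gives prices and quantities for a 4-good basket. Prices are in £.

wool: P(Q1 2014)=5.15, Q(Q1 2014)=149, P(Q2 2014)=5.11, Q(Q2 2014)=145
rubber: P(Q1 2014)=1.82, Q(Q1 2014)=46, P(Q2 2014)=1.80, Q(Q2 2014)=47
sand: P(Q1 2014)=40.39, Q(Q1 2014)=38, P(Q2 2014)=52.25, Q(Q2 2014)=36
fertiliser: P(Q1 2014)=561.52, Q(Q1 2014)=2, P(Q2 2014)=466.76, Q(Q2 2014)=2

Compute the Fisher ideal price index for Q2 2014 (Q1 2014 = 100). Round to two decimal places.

Laspeyres component (base-period weights):
ΣP(Q2 2014)Q(Q1 2014) = 5.11×149 + 1.80×46 + 52.25×38 + 466.76×2 = 761.39 + 82.8 + 1985.5 + 933.52 = 3763.21
ΣP(Q1 2014)Q(Q1 2014) = 5.15×149 + 1.82×46 + 40.39×38 + 561.52×2 = 767.35 + 83.72 + 1534.82 + 1123.04 = 3508.93
L = 3763.21 / 3508.93 × 100 = 107.2467
Paasche component (current-period weights):
ΣP(Q2 2014)Q(Q2 2014) = 5.11×145 + 1.80×47 + 52.25×36 + 466.76×2 = 740.95 + 84.6 + 1881 + 933.52 = 3640.07
ΣP(Q1 2014)Q(Q2 2014) = 5.15×145 + 1.82×47 + 40.39×36 + 561.52×2 = 746.75 + 85.54 + 1454.04 + 1123.04 = 3409.37
P = 3640.07 / 3409.37 × 100 = 106.7666
Fisher = √(L × P) = √(107.2467 × 106.7666) = 107.0064

107.01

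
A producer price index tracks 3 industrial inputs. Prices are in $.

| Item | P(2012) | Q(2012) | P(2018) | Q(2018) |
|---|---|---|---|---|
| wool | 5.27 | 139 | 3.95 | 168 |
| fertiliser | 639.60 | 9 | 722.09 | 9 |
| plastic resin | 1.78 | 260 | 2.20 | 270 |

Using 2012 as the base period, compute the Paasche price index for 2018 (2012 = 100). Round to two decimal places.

108.90

Paasche price index uses current-period quantities as weights.
ΣP(2018)·Q(2018) = 3.95×168 + 722.09×9 + 2.20×270 = 663.6 + 6498.81 + 594 = 7756.41
ΣP(2012)·Q(2018) = 5.27×168 + 639.60×9 + 1.78×270 = 885.36 + 5756.4 + 480.6 = 7122.36
Index = 7756.41 / 7122.36 × 100 = 108.9022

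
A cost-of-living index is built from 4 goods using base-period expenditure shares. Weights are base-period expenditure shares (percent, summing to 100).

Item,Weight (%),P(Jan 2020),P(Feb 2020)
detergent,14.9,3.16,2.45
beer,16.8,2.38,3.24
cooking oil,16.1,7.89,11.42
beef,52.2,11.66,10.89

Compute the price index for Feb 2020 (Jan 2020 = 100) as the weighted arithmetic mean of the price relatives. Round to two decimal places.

detergent: 14.9 × (2.45/3.16) = 14.9 × 0.775316 = 11.5522
beer: 16.8 × (3.24/2.38) = 16.8 × 1.361345 = 22.8706
cooking oil: 16.1 × (11.42/7.89) = 16.1 × 1.447402 = 23.3032
beef: 52.2 × (10.89/11.66) = 52.2 × 0.933962 = 48.7528
Index = Σ wᵢ·(p₁ᵢ/p₀ᵢ) = 11.5522 + 22.8706 + 23.3032 + 48.7528 = 106.4788

106.48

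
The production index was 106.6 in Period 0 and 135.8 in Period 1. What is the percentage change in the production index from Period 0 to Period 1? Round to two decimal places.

27.39%

Change = (135.8 − 106.6) / 106.6 × 100
       = 29.2 / 106.6 × 100 = 27.3921%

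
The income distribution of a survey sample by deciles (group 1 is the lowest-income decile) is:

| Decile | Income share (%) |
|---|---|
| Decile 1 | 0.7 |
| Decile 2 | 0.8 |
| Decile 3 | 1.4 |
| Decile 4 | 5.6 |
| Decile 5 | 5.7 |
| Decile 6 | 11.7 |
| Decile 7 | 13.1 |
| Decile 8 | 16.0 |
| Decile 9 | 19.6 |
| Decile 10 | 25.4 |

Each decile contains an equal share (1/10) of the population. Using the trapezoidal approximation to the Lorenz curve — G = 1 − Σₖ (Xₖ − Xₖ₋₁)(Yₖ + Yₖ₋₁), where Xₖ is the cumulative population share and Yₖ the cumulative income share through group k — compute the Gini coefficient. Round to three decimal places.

Cumulative income shares Yₖ: 0.0070, 0.0150, 0.0290, 0.0850, 0.1420, 0.2590, 0.3900, 0.5500, 0.7460, 1.0000
Σ (Xₖ−Xₖ₋₁)(Yₖ+Yₖ₋₁) = (1/10)(0.0070+0.0000) + (1/10)(0.0150+0.0070) + (1/10)(0.0290+0.0150) + (1/10)(0.0850+0.0290) + (1/10)(0.1420+0.0850) + (1/10)(0.2590+0.1420) + (1/10)(0.3900+0.2590) + (1/10)(0.5500+0.3900) + (1/10)(0.7460+0.5500) + (1/10)(1.0000+0.7460)
  = 0.0007 + 0.0022 + 0.0044 + 0.0114 + 0.0227 + 0.0401 + 0.0649 + 0.0940 + 0.1296 + 0.1746 = 0.5446
G = 1 − 0.5446 = 0.4554

0.455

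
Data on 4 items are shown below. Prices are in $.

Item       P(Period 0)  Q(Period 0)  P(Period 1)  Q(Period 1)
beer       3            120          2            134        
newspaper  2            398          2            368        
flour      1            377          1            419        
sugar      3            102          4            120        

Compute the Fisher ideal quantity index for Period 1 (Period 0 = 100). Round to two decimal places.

Laspeyres component (base-period weights):
ΣP(Period 0)Q(Period 1) = 3×134 + 2×368 + 1×419 + 3×120 = 402 + 736 + 419 + 360 = 1917
ΣP(Period 0)Q(Period 0) = 3×120 + 2×398 + 1×377 + 3×102 = 360 + 796 + 377 + 306 = 1839
L = 1917 / 1839 × 100 = 104.2414
Paasche component (current-period weights):
ΣP(Period 1)Q(Period 1) = 2×134 + 2×368 + 1×419 + 4×120 = 268 + 736 + 419 + 480 = 1903
ΣP(Period 1)Q(Period 0) = 2×120 + 2×398 + 1×377 + 4×102 = 240 + 796 + 377 + 408 = 1821
P = 1903 / 1821 × 100 = 104.5030
Fisher = √(L × P) = √(104.2414 × 104.5030) = 104.3721

104.37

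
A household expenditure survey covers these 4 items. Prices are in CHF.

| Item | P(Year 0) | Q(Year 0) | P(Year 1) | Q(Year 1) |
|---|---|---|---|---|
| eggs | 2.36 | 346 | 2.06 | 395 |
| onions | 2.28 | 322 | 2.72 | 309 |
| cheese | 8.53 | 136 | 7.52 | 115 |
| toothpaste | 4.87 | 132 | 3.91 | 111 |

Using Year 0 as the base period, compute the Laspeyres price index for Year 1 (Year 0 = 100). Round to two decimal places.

93.26

Laspeyres price index uses base-period quantities as weights.
ΣP(Year 1)·Q(Year 0) = 2.06×346 + 2.72×322 + 7.52×136 + 3.91×132 = 712.76 + 875.84 + 1022.72 + 516.12 = 3127.44
ΣP(Year 0)·Q(Year 0) = 2.36×346 + 2.28×322 + 8.53×136 + 4.87×132 = 816.56 + 734.16 + 1160.08 + 642.84 = 3353.64
Index = 3127.44 / 3353.64 × 100 = 93.2551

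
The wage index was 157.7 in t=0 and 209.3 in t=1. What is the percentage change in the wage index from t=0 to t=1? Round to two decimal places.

32.72%

Change = (209.3 − 157.7) / 157.7 × 100
       = 51.6 / 157.7 × 100 = 32.7204%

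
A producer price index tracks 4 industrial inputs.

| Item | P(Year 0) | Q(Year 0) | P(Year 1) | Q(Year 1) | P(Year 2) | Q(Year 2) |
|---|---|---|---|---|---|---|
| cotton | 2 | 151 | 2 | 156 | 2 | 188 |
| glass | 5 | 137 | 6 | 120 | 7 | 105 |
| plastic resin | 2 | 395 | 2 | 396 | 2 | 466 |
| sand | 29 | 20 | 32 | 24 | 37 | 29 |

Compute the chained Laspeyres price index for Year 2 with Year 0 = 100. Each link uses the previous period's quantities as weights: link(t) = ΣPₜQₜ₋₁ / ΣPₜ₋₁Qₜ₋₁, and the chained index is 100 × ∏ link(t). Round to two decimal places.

118.39

Link Year 0→Year 1:
ΣP(Year 1)Q(Year 0) = 2×151 + 6×137 + 2×395 + 32×20 = 302 + 822 + 790 + 640 = 2554
ΣP(Year 0)Q(Year 0) = 2×151 + 5×137 + 2×395 + 29×20 = 302 + 685 + 790 + 580 = 2357
link = 2554/2357 = 1.083581
Link Year 1→Year 2:
ΣP(Year 2)Q(Year 1) = 2×156 + 7×120 + 2×396 + 37×24 = 312 + 840 + 792 + 888 = 2832
ΣP(Year 1)Q(Year 1) = 2×156 + 6×120 + 2×396 + 32×24 = 312 + 720 + 792 + 768 = 2592
link = 2832/2592 = 1.092593
Chained index = 100 × 1.083581 × 1.092593 = 118.3912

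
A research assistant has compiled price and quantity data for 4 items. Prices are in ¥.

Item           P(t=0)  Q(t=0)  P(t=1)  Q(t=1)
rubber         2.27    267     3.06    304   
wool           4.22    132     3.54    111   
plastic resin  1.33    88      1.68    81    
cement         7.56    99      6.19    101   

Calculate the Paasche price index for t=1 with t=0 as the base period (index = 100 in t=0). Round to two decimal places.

Paasche price index uses current-period quantities as weights.
ΣP(t=1)·Q(t=1) = 3.06×304 + 3.54×111 + 1.68×81 + 6.19×101 = 930.24 + 392.94 + 136.08 + 625.19 = 2084.45
ΣP(t=0)·Q(t=1) = 2.27×304 + 4.22×111 + 1.33×81 + 7.56×101 = 690.08 + 468.42 + 107.73 + 763.56 = 2029.79
Index = 2084.45 / 2029.79 × 100 = 102.6929

102.69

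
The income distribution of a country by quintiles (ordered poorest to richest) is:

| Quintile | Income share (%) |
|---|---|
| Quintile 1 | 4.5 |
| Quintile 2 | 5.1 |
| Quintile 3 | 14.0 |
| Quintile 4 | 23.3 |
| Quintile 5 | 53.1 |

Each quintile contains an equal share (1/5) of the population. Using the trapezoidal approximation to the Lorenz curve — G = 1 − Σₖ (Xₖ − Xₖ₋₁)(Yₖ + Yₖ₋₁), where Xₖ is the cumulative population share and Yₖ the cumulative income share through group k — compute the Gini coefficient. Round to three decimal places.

0.462

Cumulative income shares Yₖ: 0.0450, 0.0960, 0.2360, 0.4690, 1.0000
Σ (Xₖ−Xₖ₋₁)(Yₖ+Yₖ₋₁) = (1/5)(0.0450+0.0000) + (1/5)(0.0960+0.0450) + (1/5)(0.2360+0.0960) + (1/5)(0.4690+0.2360) + (1/5)(1.0000+0.4690)
  = 0.0090 + 0.0282 + 0.0664 + 0.1410 + 0.2938 = 0.5384
G = 1 − 0.5384 = 0.4616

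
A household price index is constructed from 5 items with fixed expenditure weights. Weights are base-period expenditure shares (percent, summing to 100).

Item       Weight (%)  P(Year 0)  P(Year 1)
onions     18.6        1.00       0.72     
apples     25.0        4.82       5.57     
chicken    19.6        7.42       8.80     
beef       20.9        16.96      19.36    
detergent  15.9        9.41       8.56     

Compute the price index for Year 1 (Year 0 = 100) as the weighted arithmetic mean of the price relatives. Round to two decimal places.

onions: 18.6 × (0.72/1.00) = 18.6 × 0.720000 = 13.3920
apples: 25.0 × (5.57/4.82) = 25.0 × 1.155602 = 28.8900
chicken: 19.6 × (8.80/7.42) = 19.6 × 1.185984 = 23.2453
beef: 20.9 × (19.36/16.96) = 20.9 × 1.141509 = 23.8575
detergent: 15.9 × (8.56/9.41) = 15.9 × 0.909671 = 14.4638
Index = Σ wᵢ·(p₁ᵢ/p₀ᵢ) = 13.3920 + 28.8900 + 23.2453 + 23.8575 + 14.4638 = 103.8486

103.85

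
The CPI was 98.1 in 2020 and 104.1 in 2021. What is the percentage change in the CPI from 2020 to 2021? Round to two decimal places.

Change = (104.1 − 98.1) / 98.1 × 100
       = 6.0 / 98.1 × 100 = 6.1162%

6.12%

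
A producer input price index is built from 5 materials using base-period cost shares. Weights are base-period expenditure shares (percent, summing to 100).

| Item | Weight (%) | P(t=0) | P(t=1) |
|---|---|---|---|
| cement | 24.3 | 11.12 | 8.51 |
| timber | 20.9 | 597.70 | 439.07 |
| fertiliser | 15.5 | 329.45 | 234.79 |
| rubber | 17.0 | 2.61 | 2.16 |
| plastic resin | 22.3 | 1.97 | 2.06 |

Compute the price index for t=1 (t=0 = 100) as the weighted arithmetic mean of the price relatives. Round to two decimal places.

cement: 24.3 × (8.51/11.12) = 24.3 × 0.765288 = 18.5965
timber: 20.9 × (439.07/597.70) = 20.9 × 0.734599 = 15.3531
fertiliser: 15.5 × (234.79/329.45) = 15.5 × 0.712673 = 11.0464
rubber: 17.0 × (2.16/2.61) = 17.0 × 0.827586 = 14.0690
plastic resin: 22.3 × (2.06/1.97) = 22.3 × 1.045685 = 23.3188
Index = Σ wᵢ·(p₁ᵢ/p₀ᵢ) = 18.5965 + 15.3531 + 11.0464 + 14.0690 + 23.3188 = 82.3838

82.38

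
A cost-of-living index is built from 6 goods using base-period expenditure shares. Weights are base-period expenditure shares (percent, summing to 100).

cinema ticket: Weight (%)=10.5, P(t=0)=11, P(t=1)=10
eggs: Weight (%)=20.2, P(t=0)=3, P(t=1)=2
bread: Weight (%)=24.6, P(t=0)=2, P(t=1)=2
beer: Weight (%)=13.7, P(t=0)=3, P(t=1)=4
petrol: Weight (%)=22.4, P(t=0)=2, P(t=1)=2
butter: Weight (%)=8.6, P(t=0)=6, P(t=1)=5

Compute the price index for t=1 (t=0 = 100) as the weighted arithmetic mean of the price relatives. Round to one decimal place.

95.4

cinema ticket: 10.5 × (10/11) = 10.5 × 0.909091 = 9.5455
eggs: 20.2 × (2/3) = 20.2 × 0.666667 = 13.4667
bread: 24.6 × (2/2) = 24.6 × 1.000000 = 24.6000
beer: 13.7 × (4/3) = 13.7 × 1.333333 = 18.2667
petrol: 22.4 × (2/2) = 22.4 × 1.000000 = 22.4000
butter: 8.6 × (5/6) = 8.6 × 0.833333 = 7.1667
Index = Σ wᵢ·(p₁ᵢ/p₀ᵢ) = 9.5455 + 13.4667 + 24.6000 + 18.2667 + 22.4000 + 7.1667 = 95.4455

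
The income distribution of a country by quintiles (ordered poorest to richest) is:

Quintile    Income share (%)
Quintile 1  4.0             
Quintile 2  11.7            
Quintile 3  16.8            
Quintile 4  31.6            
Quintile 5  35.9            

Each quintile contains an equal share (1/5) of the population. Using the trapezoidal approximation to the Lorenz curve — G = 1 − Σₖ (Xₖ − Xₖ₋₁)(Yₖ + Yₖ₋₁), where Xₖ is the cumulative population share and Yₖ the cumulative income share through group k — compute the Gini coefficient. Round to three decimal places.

Cumulative income shares Yₖ: 0.0400, 0.1570, 0.3250, 0.6410, 1.0000
Σ (Xₖ−Xₖ₋₁)(Yₖ+Yₖ₋₁) = (1/5)(0.0400+0.0000) + (1/5)(0.1570+0.0400) + (1/5)(0.3250+0.1570) + (1/5)(0.6410+0.3250) + (1/5)(1.0000+0.6410)
  = 0.0080 + 0.0394 + 0.0964 + 0.1932 + 0.3282 = 0.6652
G = 1 − 0.6652 = 0.3348

0.335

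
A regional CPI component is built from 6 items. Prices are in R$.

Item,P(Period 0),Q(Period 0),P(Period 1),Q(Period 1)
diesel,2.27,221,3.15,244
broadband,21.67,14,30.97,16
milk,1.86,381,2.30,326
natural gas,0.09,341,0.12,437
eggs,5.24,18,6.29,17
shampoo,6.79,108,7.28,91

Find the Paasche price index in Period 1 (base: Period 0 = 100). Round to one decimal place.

Paasche price index uses current-period quantities as weights.
ΣP(Period 1)·Q(Period 1) = 3.15×244 + 30.97×16 + 2.30×326 + 0.12×437 + 6.29×17 + 7.28×91 = 768.6 + 495.52 + 749.8 + 52.44 + 106.93 + 662.48 = 2835.77
ΣP(Period 0)·Q(Period 1) = 2.27×244 + 21.67×16 + 1.86×326 + 0.09×437 + 5.24×17 + 6.79×91 = 553.88 + 346.72 + 606.36 + 39.33 + 89.08 + 617.89 = 2253.26
Index = 2835.77 / 2253.26 × 100 = 125.8519

125.9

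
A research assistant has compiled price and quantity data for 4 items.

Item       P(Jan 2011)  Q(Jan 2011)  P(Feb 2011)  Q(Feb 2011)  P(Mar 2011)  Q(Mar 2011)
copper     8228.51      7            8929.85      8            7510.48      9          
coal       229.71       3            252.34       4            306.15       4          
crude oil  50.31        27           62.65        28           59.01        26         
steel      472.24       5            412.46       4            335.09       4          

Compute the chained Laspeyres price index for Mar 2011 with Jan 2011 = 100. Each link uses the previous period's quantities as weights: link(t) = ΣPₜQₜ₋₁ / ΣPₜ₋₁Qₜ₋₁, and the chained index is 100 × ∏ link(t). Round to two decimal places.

Link Jan 2011→Feb 2011:
ΣP(Feb 2011)Q(Jan 2011) = 8929.85×7 + 252.34×3 + 62.65×27 + 412.46×5 = 62508.95 + 757.02 + 1691.55 + 2062.3 = 67019.82
ΣP(Jan 2011)Q(Jan 2011) = 8228.51×7 + 229.71×3 + 50.31×27 + 472.24×5 = 57599.57 + 689.13 + 1358.37 + 2361.2 = 62008.27
link = 67019.82/62008.27 = 1.080821
Link Feb 2011→Mar 2011:
ΣP(Mar 2011)Q(Feb 2011) = 7510.48×8 + 306.15×4 + 59.01×28 + 335.09×4 = 60083.84 + 1224.6 + 1652.28 + 1340.36 = 64301.08
ΣP(Feb 2011)Q(Feb 2011) = 8929.85×8 + 252.34×4 + 62.65×28 + 412.46×4 = 71438.8 + 1009.36 + 1754.2 + 1649.84 = 75852.2
link = 64301.08/75852.2 = 0.847715
Chained index = 100 × 1.080821 × 0.847715 = 91.6228

91.62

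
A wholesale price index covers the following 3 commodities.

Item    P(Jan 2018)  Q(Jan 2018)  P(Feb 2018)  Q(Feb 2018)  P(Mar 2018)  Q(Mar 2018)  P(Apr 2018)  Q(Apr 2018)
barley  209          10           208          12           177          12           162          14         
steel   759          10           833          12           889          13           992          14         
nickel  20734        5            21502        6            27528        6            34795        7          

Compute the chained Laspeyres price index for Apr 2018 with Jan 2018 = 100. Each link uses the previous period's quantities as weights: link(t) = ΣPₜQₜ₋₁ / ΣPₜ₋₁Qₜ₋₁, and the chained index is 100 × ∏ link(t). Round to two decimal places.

163.58

Link Jan 2018→Feb 2018:
ΣP(Feb 2018)Q(Jan 2018) = 208×10 + 833×10 + 21502×5 = 2080 + 8330 + 107510 = 117920
ΣP(Jan 2018)Q(Jan 2018) = 209×10 + 759×10 + 20734×5 = 2090 + 7590 + 103670 = 113350
link = 117920/113350 = 1.040318
Link Feb 2018→Mar 2018:
ΣP(Mar 2018)Q(Feb 2018) = 177×12 + 889×12 + 27528×6 = 2124 + 10668 + 165168 = 177960
ΣP(Feb 2018)Q(Feb 2018) = 208×12 + 833×12 + 21502×6 = 2496 + 9996 + 129012 = 141504
link = 177960/141504 = 1.257632
Link Mar 2018→Apr 2018:
ΣP(Apr 2018)Q(Mar 2018) = 162×12 + 992×13 + 34795×6 = 1944 + 12896 + 208770 = 223610
ΣP(Mar 2018)Q(Mar 2018) = 177×12 + 889×13 + 27528×6 = 2124 + 11557 + 165168 = 178849
link = 223610/178849 = 1.250273
Chained index = 100 × 1.040318 × 1.257632 × 1.250273 = 163.5778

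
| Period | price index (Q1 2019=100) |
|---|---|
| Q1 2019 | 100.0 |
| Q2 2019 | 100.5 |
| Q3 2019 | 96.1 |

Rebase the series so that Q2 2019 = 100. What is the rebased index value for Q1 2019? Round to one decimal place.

99.5

Rebased(Q1 2019) = 100.0 / 100.5 × 100 = 99.5025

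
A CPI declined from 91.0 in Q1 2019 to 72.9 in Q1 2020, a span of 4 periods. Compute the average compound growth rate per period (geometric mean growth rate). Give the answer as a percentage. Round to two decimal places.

Growth factor = (72.9/91.0)^(1/4) = (0.801099)^(1/4) = 0.946066
Growth rate = 0.946066 − 1 = -0.053934 = -5.3934%

-5.39%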